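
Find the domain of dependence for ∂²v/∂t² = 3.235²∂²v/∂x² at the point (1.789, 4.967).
Domain of dependence: [-14.279245, 17.857245]. Signals travel at speed 3.235, so data within |x - 1.789| ≤ 3.235·4.967 = 16.068245 can reach the point.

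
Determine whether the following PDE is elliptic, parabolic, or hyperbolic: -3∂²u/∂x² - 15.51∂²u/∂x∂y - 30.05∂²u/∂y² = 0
Coefficients: A = -3, B = -15.51, C = -30.05. B² - 4AC = -120.0399, which is negative, so the equation is elliptic.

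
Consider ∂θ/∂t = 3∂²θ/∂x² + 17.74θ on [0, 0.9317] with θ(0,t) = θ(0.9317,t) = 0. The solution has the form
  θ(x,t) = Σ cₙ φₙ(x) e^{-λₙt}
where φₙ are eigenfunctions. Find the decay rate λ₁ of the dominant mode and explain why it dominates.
Eigenvalues: λₙ = 3n²π²/0.9317² - 17.74.
First three modes:
  n=1: λ₁ = 3π²/0.9317² - 17.74 ≈ 16.369
  n=2: λ₂ = 12π²/0.9317² - 17.74 ≈ 118.696
  n=3: λ₃ = 27π²/0.9317² - 17.74 ≈ 289.241
Since 3π²/0.9317² ≈ 34.109 > 17.74, all λₙ > 0.
The n=1 mode decays slowest → dominates as t → ∞.
Asymptotic: θ ~ c₁ sin(πx/0.9317) e^{-λ₁t} with decay rate λ₁ ≈ 16.369.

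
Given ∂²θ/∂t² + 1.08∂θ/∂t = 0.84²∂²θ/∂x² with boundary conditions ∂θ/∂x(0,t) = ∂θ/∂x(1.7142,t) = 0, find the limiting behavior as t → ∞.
θ → constant (steady state). Damping (γ=1.08) dissipates the nonconstant modes; with Neumann BCs the spatial average obeys M''+γM'=0 and tends to a finite limit.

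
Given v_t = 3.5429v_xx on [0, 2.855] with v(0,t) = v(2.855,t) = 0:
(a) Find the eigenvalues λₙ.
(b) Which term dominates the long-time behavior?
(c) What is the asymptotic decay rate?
Eigenvalues: λₙ = 3.5429n²π²/2.855².
First three modes:
  n=1: λ₁ = 3.5429π²/2.855² ≈ 4.29
  n=2: λ₂ = 14.1716π²/2.855² ≈ 17.16 (4× faster decay)
  n=3: λ₃ = 31.8861π²/2.855² ≈ 38.609 (9× faster decay)
As t → ∞, higher modes decay exponentially faster. The n=1 mode dominates: v ~ c₁ sin(πx/2.855) e^{-λ₁t}.
Decay rate: λ₁ = 3.5429π²/2.855² ≈ 4.29.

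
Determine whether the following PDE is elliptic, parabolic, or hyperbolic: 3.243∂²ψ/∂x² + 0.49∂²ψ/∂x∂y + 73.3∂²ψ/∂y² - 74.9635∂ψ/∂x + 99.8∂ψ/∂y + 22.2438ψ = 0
Coefficients: A = 3.243, B = 0.49, C = 73.3. B² - 4AC = -950.6075, which is negative, so the equation is elliptic.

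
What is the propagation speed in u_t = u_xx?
Infinite. The heat equation is parabolic, not hyperbolic, so disturbances propagate instantly.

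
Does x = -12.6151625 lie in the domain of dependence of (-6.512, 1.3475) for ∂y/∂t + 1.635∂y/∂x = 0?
No. Only data at x = -8.7151625 affects (-6.512, 1.3475). Advection has one-way propagation along characteristics.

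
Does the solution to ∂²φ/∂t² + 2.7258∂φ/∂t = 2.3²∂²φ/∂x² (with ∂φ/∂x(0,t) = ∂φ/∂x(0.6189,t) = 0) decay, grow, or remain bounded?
φ → constant (steady state). Damping (γ=2.7258) dissipates the nonconstant modes; with Neumann BCs the spatial average obeys M''+γM'=0 and tends to a finite limit.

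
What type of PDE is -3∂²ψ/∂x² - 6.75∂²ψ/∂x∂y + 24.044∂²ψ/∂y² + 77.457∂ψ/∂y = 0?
With A = -3, B = -6.75, C = 24.044, the discriminant is 334.0905. This is a hyperbolic PDE.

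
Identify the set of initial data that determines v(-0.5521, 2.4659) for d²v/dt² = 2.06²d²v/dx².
Domain of dependence: [-5.631854, 4.527654]. Signals travel at speed 2.06, so data within |x - -0.5521| ≤ 2.06·2.4659 = 5.079754 can reach the point.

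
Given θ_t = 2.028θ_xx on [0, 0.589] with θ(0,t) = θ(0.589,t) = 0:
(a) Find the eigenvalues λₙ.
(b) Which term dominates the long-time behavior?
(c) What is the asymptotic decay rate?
Eigenvalues: λₙ = 2.028n²π²/0.589².
First three modes:
  n=1: λ₁ = 2.028π²/0.589² ≈ 57.695
  n=2: λ₂ = 8.112π²/0.589² ≈ 230.779 (4× faster decay)
  n=3: λ₃ = 18.252π²/0.589² ≈ 519.254 (9× faster decay)
As t → ∞, higher modes decay exponentially faster. The n=1 mode dominates: θ ~ c₁ sin(πx/0.589) e^{-λ₁t}.
Decay rate: λ₁ = 2.028π²/0.589² ≈ 57.695.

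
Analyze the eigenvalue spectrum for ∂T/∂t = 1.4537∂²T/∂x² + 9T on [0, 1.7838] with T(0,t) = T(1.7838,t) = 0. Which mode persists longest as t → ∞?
Eigenvalues: λₙ = 1.4537n²π²/1.7838² - 9.
First three modes:
  n=1: λ₁ = 1.4537π²/1.7838² - 9 ≈ -4.491
  n=2: λ₂ = 5.8148π²/1.7838² - 9 ≈ 9.036
  n=3: λ₃ = 13.0833π²/1.7838² - 9 ≈ 31.581
Since 1.4537π²/1.7838² ≈ 4.509 < 9, λ₁ < 0.
The n=1 mode grows fastest (−λₙ is largest for n=1) → dominates.
Asymptotic: T ~ c₁ sin(πx/1.7838) e^{4.491t} (exponential growth at rate −λ₁ ≈ 4.491).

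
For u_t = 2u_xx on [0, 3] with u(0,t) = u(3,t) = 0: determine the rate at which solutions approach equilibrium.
Eigenvalues: λₙ = 2n²π²/3².
First three modes:
  n=1: λ₁ = 2π²/3² ≈ 2.193
  n=2: λ₂ = 8π²/3² ≈ 8.773 (4× faster decay)
  n=3: λ₃ = 18π²/3² ≈ 19.739 (9× faster decay)
As t → ∞, higher modes decay exponentially faster. The n=1 mode dominates: u ~ c₁ sin(πx/3) e^{-λ₁t}.
Decay rate: λ₁ = 2π²/3² ≈ 2.193.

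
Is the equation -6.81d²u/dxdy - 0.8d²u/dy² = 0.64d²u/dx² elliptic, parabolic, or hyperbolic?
Rewriting in standard form: -0.64d²u/dx² - 6.81d²u/dxdy - 0.8d²u/dy² = 0. Computing B² - 4AC with A = -0.64, B = -6.81, C = -0.8: discriminant = 44.3281 (positive). Answer: hyperbolic.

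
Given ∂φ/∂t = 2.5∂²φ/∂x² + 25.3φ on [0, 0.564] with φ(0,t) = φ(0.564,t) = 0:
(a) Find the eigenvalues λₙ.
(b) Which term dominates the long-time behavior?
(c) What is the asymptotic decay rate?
Eigenvalues: λₙ = 2.5n²π²/0.564² - 25.3.
First three modes:
  n=1: λ₁ = 2.5π²/0.564² - 25.3 ≈ 52.268
  n=2: λ₂ = 10π²/0.564² - 25.3 ≈ 284.971
  n=3: λ₃ = 22.5π²/0.564² - 25.3 ≈ 672.81
Since 2.5π²/0.564² ≈ 77.568 > 25.3, all λₙ > 0.
The n=1 mode decays slowest → dominates as t → ∞.
Asymptotic: φ ~ c₁ sin(πx/0.564) e^{-λ₁t} with decay rate λ₁ ≈ 52.268.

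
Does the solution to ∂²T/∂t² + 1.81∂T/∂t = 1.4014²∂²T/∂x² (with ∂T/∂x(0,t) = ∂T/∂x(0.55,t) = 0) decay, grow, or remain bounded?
T → constant (steady state). Damping (γ=1.81) dissipates the nonconstant modes; with Neumann BCs the spatial average obeys M''+γM'=0 and tends to a finite limit.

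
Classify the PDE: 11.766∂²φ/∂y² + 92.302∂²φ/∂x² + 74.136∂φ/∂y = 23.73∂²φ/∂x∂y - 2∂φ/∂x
Rewriting in standard form: 92.302∂²φ/∂x² - 23.73∂²φ/∂x∂y + 11.766∂²φ/∂y² + 2∂φ/∂x + 74.136∂φ/∂y = 0. A = 92.302, B = -23.73, C = 11.766. Discriminant B² - 4AC = -3780.988428. Since -3780.988428 < 0, elliptic.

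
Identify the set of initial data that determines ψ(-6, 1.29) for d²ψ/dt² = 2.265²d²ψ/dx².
Domain of dependence: [-8.92185, -3.07815]. Signals travel at speed 2.265, so data within |x - -6| ≤ 2.265·1.29 = 2.92185 can reach the point.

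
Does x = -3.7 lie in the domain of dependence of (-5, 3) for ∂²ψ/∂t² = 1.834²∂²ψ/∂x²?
Yes. The domain of dependence is [-10.502, 0.502], and -3.7 ∈ [-10.502, 0.502].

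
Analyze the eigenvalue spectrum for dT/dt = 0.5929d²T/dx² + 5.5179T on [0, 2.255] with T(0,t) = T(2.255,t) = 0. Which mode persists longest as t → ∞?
Eigenvalues: λₙ = 0.5929n²π²/2.255² - 5.5179.
First three modes:
  n=1: λ₁ = 0.5929π²/2.255² - 5.5179 ≈ -4.367
  n=2: λ₂ = 2.3716π²/2.255² - 5.5179 ≈ -0.915
  n=3: λ₃ = 5.3361π²/2.255² - 5.5179 ≈ 4.839
Since 0.5929π²/2.255² ≈ 1.151 < 5.5179, λ₁ < 0.
The n=1 mode grows fastest (−λₙ is largest for n=1) → dominates.
Asymptotic: T ~ c₁ sin(πx/2.255) e^{4.367t} (exponential growth at rate −λ₁ ≈ 4.367).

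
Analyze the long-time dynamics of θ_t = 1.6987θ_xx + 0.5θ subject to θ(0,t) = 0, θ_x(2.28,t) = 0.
Long-time behavior: θ → 0. Diffusion dominates reaction (r=0.5 < κπ²/(4L²)≈0.81); solution decays.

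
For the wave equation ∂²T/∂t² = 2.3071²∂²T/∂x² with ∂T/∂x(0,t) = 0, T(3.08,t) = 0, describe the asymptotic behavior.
T oscillates (no decay). Energy is conserved; the solution oscillates indefinitely as standing waves.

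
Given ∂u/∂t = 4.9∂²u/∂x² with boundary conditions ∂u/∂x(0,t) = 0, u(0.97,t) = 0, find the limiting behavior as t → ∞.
u → 0. Heat escapes through the Dirichlet boundary.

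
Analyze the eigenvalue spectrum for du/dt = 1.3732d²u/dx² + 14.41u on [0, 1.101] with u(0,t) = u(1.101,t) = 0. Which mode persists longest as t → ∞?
Eigenvalues: λₙ = 1.3732n²π²/1.101² - 14.41.
First three modes:
  n=1: λ₁ = 1.3732π²/1.101² - 14.41 ≈ -3.23
  n=2: λ₂ = 5.4928π²/1.101² - 14.41 ≈ 30.312
  n=3: λ₃ = 12.3588π²/1.101² - 14.41 ≈ 86.214
Since 1.3732π²/1.101² ≈ 11.18 < 14.41, λ₁ < 0.
The n=1 mode grows fastest (−λₙ is largest for n=1) → dominates.
Asymptotic: u ~ c₁ sin(πx/1.101) e^{3.23t} (exponential growth at rate −λ₁ ≈ 3.23).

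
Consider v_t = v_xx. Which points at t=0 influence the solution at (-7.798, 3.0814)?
The entire real line. The heat equation has infinite propagation speed: any initial disturbance instantly affects all points (though exponentially small far away).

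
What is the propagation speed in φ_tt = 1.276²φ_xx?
Speed = 1.276. Information travels along characteristics x = x₀ ± 1.276t.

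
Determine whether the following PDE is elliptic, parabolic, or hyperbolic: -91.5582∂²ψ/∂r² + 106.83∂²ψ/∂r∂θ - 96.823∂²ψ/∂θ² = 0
Coefficients: A = -91.5582, B = 106.83, C = -96.823. B² - 4AC = -24047.1094944, which is negative, so the equation is elliptic.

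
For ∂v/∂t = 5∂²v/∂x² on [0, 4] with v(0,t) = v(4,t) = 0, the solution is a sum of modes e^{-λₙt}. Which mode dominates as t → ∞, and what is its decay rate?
Eigenvalues: λₙ = 5n²π²/4².
First three modes:
  n=1: λ₁ = 5π²/4² ≈ 3.084
  n=2: λ₂ = 20π²/4² ≈ 12.337 (4× faster decay)
  n=3: λ₃ = 45π²/4² ≈ 27.758 (9× faster decay)
As t → ∞, higher modes decay exponentially faster. The n=1 mode dominates: v ~ c₁ sin(πx/4) e^{-λ₁t}.
Decay rate: λ₁ = 5π²/4² ≈ 3.084.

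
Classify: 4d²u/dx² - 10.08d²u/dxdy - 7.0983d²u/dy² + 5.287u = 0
Hyperbolic (discriminant = 215.1792).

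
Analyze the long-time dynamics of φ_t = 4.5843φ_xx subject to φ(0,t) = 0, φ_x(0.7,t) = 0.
Long-time behavior: φ → 0. Heat escapes through the Dirichlet boundary.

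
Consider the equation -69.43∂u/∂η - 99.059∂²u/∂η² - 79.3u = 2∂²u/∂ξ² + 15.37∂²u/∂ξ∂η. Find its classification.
Rewriting in standard form: -2∂²u/∂ξ² - 15.37∂²u/∂ξ∂η - 99.059∂²u/∂η² - 69.43∂u/∂η - 79.3u = 0. Elliptic. (A = -2, B = -15.37, C = -99.059 gives B² - 4AC = -556.2351.)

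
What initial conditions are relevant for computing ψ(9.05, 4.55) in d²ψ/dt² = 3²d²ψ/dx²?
Domain of dependence: [-4.6, 22.7]. Signals travel at speed 3, so data within |x - 9.05| ≤ 3·4.55 = 13.65 can reach the point.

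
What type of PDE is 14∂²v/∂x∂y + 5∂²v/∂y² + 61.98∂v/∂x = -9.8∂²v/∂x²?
Rewriting in standard form: 9.8∂²v/∂x² + 14∂²v/∂x∂y + 5∂²v/∂y² + 61.98∂v/∂x = 0. With A = 9.8, B = 14, C = 5, the discriminant is 0. This is a parabolic PDE.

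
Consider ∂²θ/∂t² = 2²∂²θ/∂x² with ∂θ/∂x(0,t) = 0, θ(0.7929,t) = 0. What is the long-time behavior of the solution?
As t → ∞, θ oscillates (no decay). Energy is conserved; the solution oscillates indefinitely as standing waves.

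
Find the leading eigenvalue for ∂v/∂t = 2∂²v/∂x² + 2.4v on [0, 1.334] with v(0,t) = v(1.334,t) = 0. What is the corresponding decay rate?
Eigenvalues: λₙ = 2n²π²/1.334² - 2.4.
First three modes:
  n=1: λ₁ = 2π²/1.334² - 2.4 ≈ 8.692
  n=2: λ₂ = 8π²/1.334² - 2.4 ≈ 41.969
  n=3: λ₃ = 18π²/1.334² - 2.4 ≈ 97.43
Since 2π²/1.334² ≈ 11.092 > 2.4, all λₙ > 0.
The n=1 mode decays slowest → dominates as t → ∞.
Asymptotic: v ~ c₁ sin(πx/1.334) e^{-λ₁t} with decay rate λ₁ ≈ 8.692.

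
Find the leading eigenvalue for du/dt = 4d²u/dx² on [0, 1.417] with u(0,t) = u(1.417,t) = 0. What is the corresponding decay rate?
Eigenvalues: λₙ = 4n²π²/1.417².
First three modes:
  n=1: λ₁ = 4π²/1.417² ≈ 19.662
  n=2: λ₂ = 16π²/1.417² ≈ 78.647 (4× faster decay)
  n=3: λ₃ = 36π²/1.417² ≈ 176.955 (9× faster decay)
As t → ∞, higher modes decay exponentially faster. The n=1 mode dominates: u ~ c₁ sin(πx/1.417) e^{-λ₁t}.
Decay rate: λ₁ = 4π²/1.417² ≈ 19.662.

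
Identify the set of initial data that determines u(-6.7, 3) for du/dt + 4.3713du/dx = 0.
A single point: x = -19.8139. The characteristic through (-6.7, 3) is x - 4.3713t = const, so x = -6.7 - 4.3713·3 = -19.8139.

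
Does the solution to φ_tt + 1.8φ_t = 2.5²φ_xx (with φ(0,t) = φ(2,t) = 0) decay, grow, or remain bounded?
φ → 0. Damping (γ=1.8) dissipates energy; oscillations decay exponentially.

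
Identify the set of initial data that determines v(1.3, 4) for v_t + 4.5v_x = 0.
A single point: x = -16.7. The characteristic through (1.3, 4) is x - 4.5t = const, so x = 1.3 - 4.5·4 = -16.7.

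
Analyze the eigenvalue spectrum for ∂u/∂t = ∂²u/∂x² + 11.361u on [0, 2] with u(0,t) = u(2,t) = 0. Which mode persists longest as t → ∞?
Eigenvalues: λₙ = n²π²/2² - 11.361.
First three modes:
  n=1: λ₁ = π²/2² - 11.361 ≈ -8.894
  n=2: λ₂ = 4π²/2² - 11.361 ≈ -1.491
  n=3: λ₃ = 9π²/2² - 11.361 ≈ 10.846
Since π²/2² ≈ 2.467 < 11.361, λ₁ < 0.
The n=1 mode grows fastest (−λₙ is largest for n=1) → dominates.
Asymptotic: u ~ c₁ sin(πx/2) e^{8.894t} (exponential growth at rate −λ₁ ≈ 8.894).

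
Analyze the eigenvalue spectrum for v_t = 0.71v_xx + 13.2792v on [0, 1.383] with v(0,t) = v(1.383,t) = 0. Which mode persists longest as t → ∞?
Eigenvalues: λₙ = 0.71n²π²/1.383² - 13.2792.
First three modes:
  n=1: λ₁ = 0.71π²/1.383² - 13.2792 ≈ -9.616
  n=2: λ₂ = 2.84π²/1.383² - 13.2792 ≈ 1.375
  n=3: λ₃ = 6.39π²/1.383² - 13.2792 ≈ 19.694
Since 0.71π²/1.383² ≈ 3.664 < 13.2792, λ₁ < 0.
The n=1 mode grows fastest (−λₙ is largest for n=1) → dominates.
Asymptotic: v ~ c₁ sin(πx/1.383) e^{9.616t} (exponential growth at rate −λ₁ ≈ 9.616).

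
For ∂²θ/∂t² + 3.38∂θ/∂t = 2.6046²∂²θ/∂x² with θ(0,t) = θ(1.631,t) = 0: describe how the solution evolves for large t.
θ → 0. Damping (γ=3.38) dissipates energy; oscillations decay exponentially.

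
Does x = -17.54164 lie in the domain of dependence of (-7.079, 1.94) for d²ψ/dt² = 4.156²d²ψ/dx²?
No. The domain of dependence is [-15.14164, 0.98364], and -17.54164 is outside this interval.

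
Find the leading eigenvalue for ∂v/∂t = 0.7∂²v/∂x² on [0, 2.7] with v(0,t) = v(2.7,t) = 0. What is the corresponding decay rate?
Eigenvalues: λₙ = 0.7n²π²/2.7².
First three modes:
  n=1: λ₁ = 0.7π²/2.7² ≈ 0.948
  n=2: λ₂ = 2.8π²/2.7² ≈ 3.791 (4× faster decay)
  n=3: λ₃ = 6.3π²/2.7² ≈ 8.529 (9× faster decay)
As t → ∞, higher modes decay exponentially faster. The n=1 mode dominates: v ~ c₁ sin(πx/2.7) e^{-λ₁t}.
Decay rate: λ₁ = 0.7π²/2.7² ≈ 0.948.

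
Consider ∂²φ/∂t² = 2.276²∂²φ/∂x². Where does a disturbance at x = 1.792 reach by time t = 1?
Domain of influence: [-0.484, 4.068]. Data at x = 1.792 spreads outward at speed 2.276.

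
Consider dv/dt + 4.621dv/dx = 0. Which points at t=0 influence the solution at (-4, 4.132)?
A single point: x = -23.093972. The characteristic through (-4, 4.132) is x - 4.621t = const, so x = -4 - 4.621·4.132 = -23.093972.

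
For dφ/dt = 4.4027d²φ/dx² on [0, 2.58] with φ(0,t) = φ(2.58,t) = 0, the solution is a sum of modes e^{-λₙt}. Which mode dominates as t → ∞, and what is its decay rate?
Eigenvalues: λₙ = 4.4027n²π²/2.58².
First three modes:
  n=1: λ₁ = 4.4027π²/2.58² ≈ 6.528
  n=2: λ₂ = 17.6108π²/2.58² ≈ 26.112 (4× faster decay)
  n=3: λ₃ = 39.6243π²/2.58² ≈ 58.752 (9× faster decay)
As t → ∞, higher modes decay exponentially faster. The n=1 mode dominates: φ ~ c₁ sin(πx/2.58) e^{-λ₁t}.
Decay rate: λ₁ = 4.4027π²/2.58² ≈ 6.528.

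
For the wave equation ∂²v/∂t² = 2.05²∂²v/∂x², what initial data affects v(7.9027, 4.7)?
Domain of dependence: [-1.7323, 17.5377]. Signals travel at speed 2.05, so data within |x - 7.9027| ≤ 2.05·4.7 = 9.635 can reach the point.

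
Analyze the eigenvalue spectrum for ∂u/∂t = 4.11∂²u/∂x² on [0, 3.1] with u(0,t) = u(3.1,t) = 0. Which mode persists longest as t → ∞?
Eigenvalues: λₙ = 4.11n²π²/3.1².
First three modes:
  n=1: λ₁ = 4.11π²/3.1² ≈ 4.221
  n=2: λ₂ = 16.44π²/3.1² ≈ 16.884 (4× faster decay)
  n=3: λ₃ = 36.99π²/3.1² ≈ 37.989 (9× faster decay)
As t → ∞, higher modes decay exponentially faster. The n=1 mode dominates: u ~ c₁ sin(πx/3.1) e^{-λ₁t}.
Decay rate: λ₁ = 4.11π²/3.1² ≈ 4.221.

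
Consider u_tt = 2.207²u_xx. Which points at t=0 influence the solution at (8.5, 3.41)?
Domain of dependence: [0.97413, 16.02587]. Signals travel at speed 2.207, so data within |x - 8.5| ≤ 2.207·3.41 = 7.52587 can reach the point.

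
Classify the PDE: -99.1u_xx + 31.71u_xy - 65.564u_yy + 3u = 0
A = -99.1, B = 31.71, C = -65.564. Discriminant B² - 4AC = -24984.0455. Since -24984.0455 < 0, elliptic.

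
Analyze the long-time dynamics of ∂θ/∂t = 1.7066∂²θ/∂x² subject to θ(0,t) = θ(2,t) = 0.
Long-time behavior: θ → 0. Heat diffuses out through both boundaries.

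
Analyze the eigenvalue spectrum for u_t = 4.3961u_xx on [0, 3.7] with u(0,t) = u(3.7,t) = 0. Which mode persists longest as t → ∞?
Eigenvalues: λₙ = 4.3961n²π²/3.7².
First three modes:
  n=1: λ₁ = 4.3961π²/3.7² ≈ 3.169
  n=2: λ₂ = 17.5844π²/3.7² ≈ 12.677 (4× faster decay)
  n=3: λ₃ = 39.5649π²/3.7² ≈ 28.524 (9× faster decay)
As t → ∞, higher modes decay exponentially faster. The n=1 mode dominates: u ~ c₁ sin(πx/3.7) e^{-λ₁t}.
Decay rate: λ₁ = 4.3961π²/3.7² ≈ 3.169.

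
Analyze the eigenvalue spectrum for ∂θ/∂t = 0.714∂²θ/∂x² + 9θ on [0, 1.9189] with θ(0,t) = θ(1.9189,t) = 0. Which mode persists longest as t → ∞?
Eigenvalues: λₙ = 0.714n²π²/1.9189² - 9.
First three modes:
  n=1: λ₁ = 0.714π²/1.9189² - 9 ≈ -7.086
  n=2: λ₂ = 2.856π²/1.9189² - 9 ≈ -1.345
  n=3: λ₃ = 6.426π²/1.9189² - 9 ≈ 8.224
Since 0.714π²/1.9189² ≈ 1.914 < 9, λ₁ < 0.
The n=1 mode grows fastest (−λₙ is largest for n=1) → dominates.
Asymptotic: θ ~ c₁ sin(πx/1.9189) e^{7.086t} (exponential growth at rate −λ₁ ≈ 7.086).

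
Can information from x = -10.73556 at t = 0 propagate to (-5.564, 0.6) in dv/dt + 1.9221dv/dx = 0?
No. Only data at x = -6.71726 affects (-5.564, 0.6). Advection has one-way propagation along characteristics.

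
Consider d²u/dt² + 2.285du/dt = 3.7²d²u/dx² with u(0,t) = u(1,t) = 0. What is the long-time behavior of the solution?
As t → ∞, u → 0. Damping (γ=2.285) dissipates energy; oscillations decay exponentially.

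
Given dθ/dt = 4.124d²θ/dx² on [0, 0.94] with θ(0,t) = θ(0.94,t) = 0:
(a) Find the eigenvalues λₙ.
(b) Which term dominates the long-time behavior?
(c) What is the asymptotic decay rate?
Eigenvalues: λₙ = 4.124n²π²/0.94².
First three modes:
  n=1: λ₁ = 4.124π²/0.94² ≈ 46.064
  n=2: λ₂ = 16.496π²/0.94² ≈ 184.256 (4× faster decay)
  n=3: λ₃ = 37.116π²/0.94² ≈ 414.577 (9× faster decay)
As t → ∞, higher modes decay exponentially faster. The n=1 mode dominates: θ ~ c₁ sin(πx/0.94) e^{-λ₁t}.
Decay rate: λ₁ = 4.124π²/0.94² ≈ 46.064.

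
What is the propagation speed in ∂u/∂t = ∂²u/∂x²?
Infinite. The heat equation is parabolic, not hyperbolic, so disturbances propagate instantly.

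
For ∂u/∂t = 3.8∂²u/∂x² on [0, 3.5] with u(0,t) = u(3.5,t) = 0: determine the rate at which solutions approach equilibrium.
Eigenvalues: λₙ = 3.8n²π²/3.5².
First three modes:
  n=1: λ₁ = 3.8π²/3.5² ≈ 3.062
  n=2: λ₂ = 15.2π²/3.5² ≈ 12.246 (4× faster decay)
  n=3: λ₃ = 34.2π²/3.5² ≈ 27.554 (9× faster decay)
As t → ∞, higher modes decay exponentially faster. The n=1 mode dominates: u ~ c₁ sin(πx/3.5) e^{-λ₁t}.
Decay rate: λ₁ = 3.8π²/3.5² ≈ 3.062.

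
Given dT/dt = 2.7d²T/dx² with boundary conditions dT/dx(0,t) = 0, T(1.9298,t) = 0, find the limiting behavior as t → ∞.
T → 0. Heat escapes through the Dirichlet boundary.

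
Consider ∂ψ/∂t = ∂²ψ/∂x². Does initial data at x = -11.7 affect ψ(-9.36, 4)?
Yes, for any finite x. The heat equation has infinite propagation speed, so all initial data affects all points at any t > 0.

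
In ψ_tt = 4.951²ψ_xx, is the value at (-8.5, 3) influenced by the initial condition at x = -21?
Yes. The domain of dependence is [-23.353, 6.353], and -21 ∈ [-23.353, 6.353].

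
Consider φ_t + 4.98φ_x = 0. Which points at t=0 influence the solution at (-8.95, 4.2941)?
A single point: x = -30.334618. The characteristic through (-8.95, 4.2941) is x - 4.98t = const, so x = -8.95 - 4.98·4.2941 = -30.334618.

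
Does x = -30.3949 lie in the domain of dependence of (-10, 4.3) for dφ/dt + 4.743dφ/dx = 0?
Yes. The characteristic through (-10, 4.3) passes through x = -30.3949.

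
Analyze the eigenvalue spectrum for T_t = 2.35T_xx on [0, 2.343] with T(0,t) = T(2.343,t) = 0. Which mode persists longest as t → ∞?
Eigenvalues: λₙ = 2.35n²π²/2.343².
First three modes:
  n=1: λ₁ = 2.35π²/2.343² ≈ 4.225
  n=2: λ₂ = 9.4π²/2.343² ≈ 16.9 (4× faster decay)
  n=3: λ₃ = 21.15π²/2.343² ≈ 38.025 (9× faster decay)
As t → ∞, higher modes decay exponentially faster. The n=1 mode dominates: T ~ c₁ sin(πx/2.343) e^{-λ₁t}.
Decay rate: λ₁ = 2.35π²/2.343² ≈ 4.225.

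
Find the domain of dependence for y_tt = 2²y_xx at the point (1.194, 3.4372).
Domain of dependence: [-5.6804, 8.0684]. Signals travel at speed 2, so data within |x - 1.194| ≤ 2·3.4372 = 6.8744 can reach the point.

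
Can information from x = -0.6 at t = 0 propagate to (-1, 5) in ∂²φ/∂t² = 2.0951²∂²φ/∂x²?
Yes. The domain of dependence is [-11.4755, 9.4755], and -0.6 ∈ [-11.4755, 9.4755].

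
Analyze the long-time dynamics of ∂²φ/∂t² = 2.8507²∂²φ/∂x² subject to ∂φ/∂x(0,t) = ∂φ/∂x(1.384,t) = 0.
Long-time behavior: φ oscillates about a mean that drifts linearly in t (generically unbounded; no decay). There is no damping, so the nonconstant modes persist as standing waves (energy conserved, no decay). But with Neumann conditions at both ends the constant mode has eigenvalue 0: the spatial mean M(t) of φ satisfies M'' = 0, so M(t) = M(0) + M'(0)·t. Unless the initial velocity has zero mean (∫φ_t(x,0)dx = 0), the solution grows linearly in t (unbounded, though not exponentially); if it does have zero mean, the solution stays bounded and simply oscillates.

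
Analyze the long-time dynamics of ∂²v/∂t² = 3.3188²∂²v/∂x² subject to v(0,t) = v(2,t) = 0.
Long-time behavior: v oscillates (no decay). Energy is conserved; the solution oscillates indefinitely as standing waves.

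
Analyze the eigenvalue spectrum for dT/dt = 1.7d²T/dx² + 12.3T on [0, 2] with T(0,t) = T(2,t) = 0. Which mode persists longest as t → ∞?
Eigenvalues: λₙ = 1.7n²π²/2² - 12.3.
First three modes:
  n=1: λ₁ = 1.7π²/2² - 12.3 ≈ -8.105
  n=2: λ₂ = 6.8π²/2² - 12.3 ≈ 4.478
  n=3: λ₃ = 15.3π²/2² - 12.3 ≈ 25.451
Since 1.7π²/2² ≈ 4.195 < 12.3, λ₁ < 0.
The n=1 mode grows fastest (−λₙ is largest for n=1) → dominates.
Asymptotic: T ~ c₁ sin(πx/2) e^{8.105t} (exponential growth at rate −λ₁ ≈ 8.105).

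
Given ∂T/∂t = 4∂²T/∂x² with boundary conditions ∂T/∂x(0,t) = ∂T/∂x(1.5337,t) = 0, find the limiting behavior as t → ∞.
T → constant (steady state). Heat is conserved (no flux at boundaries); solution approaches the spatial average.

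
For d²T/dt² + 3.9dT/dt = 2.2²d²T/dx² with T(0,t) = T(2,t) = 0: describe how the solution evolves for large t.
T → 0. Damping (γ=3.9) dissipates energy; oscillations decay exponentially.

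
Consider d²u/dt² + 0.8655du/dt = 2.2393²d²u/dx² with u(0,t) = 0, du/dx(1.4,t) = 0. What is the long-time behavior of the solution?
As t → ∞, u → 0. Damping (γ=0.8655) dissipates energy; oscillations decay exponentially.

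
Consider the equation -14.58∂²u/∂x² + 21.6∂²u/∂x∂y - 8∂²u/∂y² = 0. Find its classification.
Parabolic. (A = -14.58, B = 21.6, C = -8 gives B² - 4AC = 0.)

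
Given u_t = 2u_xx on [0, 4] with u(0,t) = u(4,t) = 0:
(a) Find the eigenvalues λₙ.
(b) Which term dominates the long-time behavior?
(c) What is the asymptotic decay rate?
Eigenvalues: λₙ = 2n²π²/4².
First three modes:
  n=1: λ₁ = 2π²/4² ≈ 1.234
  n=2: λ₂ = 8π²/4² ≈ 4.935 (4× faster decay)
  n=3: λ₃ = 18π²/4² ≈ 11.103 (9× faster decay)
As t → ∞, higher modes decay exponentially faster. The n=1 mode dominates: u ~ c₁ sin(πx/4) e^{-λ₁t}.
Decay rate: λ₁ = 2π²/4² ≈ 1.234.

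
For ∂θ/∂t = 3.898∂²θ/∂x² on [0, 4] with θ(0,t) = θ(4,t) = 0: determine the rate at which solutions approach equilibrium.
Eigenvalues: λₙ = 3.898n²π²/4².
First three modes:
  n=1: λ₁ = 3.898π²/4² ≈ 2.404
  n=2: λ₂ = 15.592π²/4² ≈ 9.618 (4× faster decay)
  n=3: λ₃ = 35.082π²/4² ≈ 21.64 (9× faster decay)
As t → ∞, higher modes decay exponentially faster. The n=1 mode dominates: θ ~ c₁ sin(πx/4) e^{-λ₁t}.
Decay rate: λ₁ = 3.898π²/4² ≈ 2.404.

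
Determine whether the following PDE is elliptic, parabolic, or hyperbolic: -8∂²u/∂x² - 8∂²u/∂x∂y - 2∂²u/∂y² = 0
Coefficients: A = -8, B = -8, C = -2. B² - 4AC = 0, which is zero, so the equation is parabolic.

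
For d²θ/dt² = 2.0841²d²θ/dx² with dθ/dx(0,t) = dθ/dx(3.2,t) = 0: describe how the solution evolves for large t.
θ oscillates about a mean that drifts linearly in t (generically unbounded; no decay). There is no damping, so the nonconstant modes persist as standing waves (energy conserved, no decay). But with Neumann conditions at both ends the constant mode has eigenvalue 0: the spatial mean M(t) of θ satisfies M'' = 0, so M(t) = M(0) + M'(0)·t. Unless the initial velocity has zero mean (∫θ_t(x,0)dx = 0), the solution grows linearly in t (unbounded, though not exponentially); if it does have zero mean, the solution stays bounded and simply oscillates.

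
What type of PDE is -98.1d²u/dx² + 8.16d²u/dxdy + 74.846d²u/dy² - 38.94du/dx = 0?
With A = -98.1, B = 8.16, C = 74.846, the discriminant is 29436.156. This is a hyperbolic PDE.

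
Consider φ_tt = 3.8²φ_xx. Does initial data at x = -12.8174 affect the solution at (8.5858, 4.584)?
No. The domain of dependence is [-8.8334, 26.005], and -12.8174 is outside this interval.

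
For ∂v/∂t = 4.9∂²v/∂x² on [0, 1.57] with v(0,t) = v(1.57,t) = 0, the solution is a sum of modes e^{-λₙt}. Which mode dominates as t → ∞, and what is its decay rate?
Eigenvalues: λₙ = 4.9n²π²/1.57².
First three modes:
  n=1: λ₁ = 4.9π²/1.57² ≈ 19.62
  n=2: λ₂ = 19.6π²/1.57² ≈ 78.48 (4× faster decay)
  n=3: λ₃ = 44.1π²/1.57² ≈ 176.579 (9× faster decay)
As t → ∞, higher modes decay exponentially faster. The n=1 mode dominates: v ~ c₁ sin(πx/1.57) e^{-λ₁t}.
Decay rate: λ₁ = 4.9π²/1.57² ≈ 19.62.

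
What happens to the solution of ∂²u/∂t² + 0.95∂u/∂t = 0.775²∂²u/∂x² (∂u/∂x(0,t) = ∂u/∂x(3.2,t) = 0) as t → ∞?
u → constant (steady state). Damping (γ=0.95) dissipates the nonconstant modes; with Neumann BCs the spatial average obeys M''+γM'=0 and tends to a finite limit.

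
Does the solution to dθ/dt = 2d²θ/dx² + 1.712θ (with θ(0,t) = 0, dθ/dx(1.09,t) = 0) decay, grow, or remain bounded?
θ → 0. Diffusion dominates reaction (r=1.712 < κπ²/(4L²)≈4.15); solution decays.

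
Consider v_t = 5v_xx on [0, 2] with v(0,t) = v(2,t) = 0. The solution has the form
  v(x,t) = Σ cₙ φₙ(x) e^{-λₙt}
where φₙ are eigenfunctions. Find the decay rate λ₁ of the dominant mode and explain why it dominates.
Eigenvalues: λₙ = 5n²π²/2².
First three modes:
  n=1: λ₁ = 5π²/2² ≈ 12.337
  n=2: λ₂ = 20π²/2² ≈ 49.348 (4× faster decay)
  n=3: λ₃ = 45π²/2² ≈ 111.033 (9× faster decay)
As t → ∞, higher modes decay exponentially faster. The n=1 mode dominates: v ~ c₁ sin(πx/2) e^{-λ₁t}.
Decay rate: λ₁ = 5π²/2² ≈ 12.337.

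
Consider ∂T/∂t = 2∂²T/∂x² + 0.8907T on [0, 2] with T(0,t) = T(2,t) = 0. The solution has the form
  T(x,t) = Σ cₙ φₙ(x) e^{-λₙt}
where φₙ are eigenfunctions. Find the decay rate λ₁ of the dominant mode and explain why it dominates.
Eigenvalues: λₙ = 2n²π²/2² - 0.8907.
First three modes:
  n=1: λ₁ = 2π²/2² - 0.8907 ≈ 4.044
  n=2: λ₂ = 8π²/2² - 0.8907 ≈ 18.849
  n=3: λ₃ = 18π²/2² - 0.8907 ≈ 43.523
Since 2π²/2² ≈ 4.935 > 0.8907, all λₙ > 0.
The n=1 mode decays slowest → dominates as t → ∞.
Asymptotic: T ~ c₁ sin(πx/2) e^{-λ₁t} with decay rate λ₁ ≈ 4.044.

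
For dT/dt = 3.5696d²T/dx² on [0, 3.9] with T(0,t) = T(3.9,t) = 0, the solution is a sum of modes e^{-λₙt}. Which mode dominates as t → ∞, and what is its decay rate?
Eigenvalues: λₙ = 3.5696n²π²/3.9².
First three modes:
  n=1: λ₁ = 3.5696π²/3.9² ≈ 2.316
  n=2: λ₂ = 14.2784π²/3.9² ≈ 9.265 (4× faster decay)
  n=3: λ₃ = 32.1264π²/3.9² ≈ 20.846 (9× faster decay)
As t → ∞, higher modes decay exponentially faster. The n=1 mode dominates: T ~ c₁ sin(πx/3.9) e^{-λ₁t}.
Decay rate: λ₁ = 3.5696π²/3.9² ≈ 2.316.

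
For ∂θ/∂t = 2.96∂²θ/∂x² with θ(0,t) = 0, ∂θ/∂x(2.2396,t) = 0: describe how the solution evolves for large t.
θ → 0. Heat escapes through the Dirichlet boundary.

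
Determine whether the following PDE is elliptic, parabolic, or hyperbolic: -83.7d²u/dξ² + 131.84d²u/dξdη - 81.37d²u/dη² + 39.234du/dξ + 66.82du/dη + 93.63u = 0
Coefficients: A = -83.7, B = 131.84, C = -81.37. B² - 4AC = -9860.8904, which is negative, so the equation is elliptic.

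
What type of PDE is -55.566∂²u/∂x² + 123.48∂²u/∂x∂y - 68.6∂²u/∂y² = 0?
With A = -55.566, B = 123.48, C = -68.6, the discriminant is 0. This is a parabolic PDE.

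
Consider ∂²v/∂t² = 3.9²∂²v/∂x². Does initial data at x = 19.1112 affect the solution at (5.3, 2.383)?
No. The domain of dependence is [-3.9937, 14.5937], and 19.1112 is outside this interval.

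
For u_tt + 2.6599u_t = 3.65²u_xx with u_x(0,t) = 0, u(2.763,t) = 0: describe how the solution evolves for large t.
u → 0. Damping (γ=2.6599) dissipates energy; oscillations decay exponentially.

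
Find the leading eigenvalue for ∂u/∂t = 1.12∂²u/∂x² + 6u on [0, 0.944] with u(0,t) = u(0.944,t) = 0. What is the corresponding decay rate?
Eigenvalues: λₙ = 1.12n²π²/0.944² - 6.
First three modes:
  n=1: λ₁ = 1.12π²/0.944² - 6 ≈ 6.404
  n=2: λ₂ = 4.48π²/0.944² - 6 ≈ 43.617
  n=3: λ₃ = 10.08π²/0.944² - 6 ≈ 105.639
Since 1.12π²/0.944² ≈ 12.404 > 6, all λₙ > 0.
The n=1 mode decays slowest → dominates as t → ∞.
Asymptotic: u ~ c₁ sin(πx/0.944) e^{-λ₁t} with decay rate λ₁ ≈ 6.404.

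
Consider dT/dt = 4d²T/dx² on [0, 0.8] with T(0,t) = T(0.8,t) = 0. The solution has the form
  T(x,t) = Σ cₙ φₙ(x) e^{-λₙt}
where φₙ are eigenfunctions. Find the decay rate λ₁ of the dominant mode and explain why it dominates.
Eigenvalues: λₙ = 4n²π²/0.8².
First three modes:
  n=1: λ₁ = 4π²/0.8² ≈ 61.685
  n=2: λ₂ = 16π²/0.8² ≈ 246.74 (4× faster decay)
  n=3: λ₃ = 36π²/0.8² ≈ 555.165 (9× faster decay)
As t → ∞, higher modes decay exponentially faster. The n=1 mode dominates: T ~ c₁ sin(πx/0.8) e^{-λ₁t}.
Decay rate: λ₁ = 4π²/0.8² ≈ 61.685.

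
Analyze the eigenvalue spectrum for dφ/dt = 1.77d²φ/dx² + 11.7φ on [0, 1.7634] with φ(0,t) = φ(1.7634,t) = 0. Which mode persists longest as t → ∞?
Eigenvalues: λₙ = 1.77n²π²/1.7634² - 11.7.
First three modes:
  n=1: λ₁ = 1.77π²/1.7634² - 11.7 ≈ -6.082
  n=2: λ₂ = 7.08π²/1.7634² - 11.7 ≈ 10.771
  n=3: λ₃ = 15.93π²/1.7634² - 11.7 ≈ 38.861
Since 1.77π²/1.7634² ≈ 5.618 < 11.7, λ₁ < 0.
The n=1 mode grows fastest (−λₙ is largest for n=1) → dominates.
Asymptotic: φ ~ c₁ sin(πx/1.7634) e^{6.082t} (exponential growth at rate −λ₁ ≈ 6.082).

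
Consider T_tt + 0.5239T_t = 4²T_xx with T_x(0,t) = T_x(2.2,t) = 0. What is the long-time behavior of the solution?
As t → ∞, T → constant (steady state). Damping (γ=0.5239) dissipates the nonconstant modes; with Neumann BCs the spatial average obeys M''+γM'=0 and tends to a finite limit.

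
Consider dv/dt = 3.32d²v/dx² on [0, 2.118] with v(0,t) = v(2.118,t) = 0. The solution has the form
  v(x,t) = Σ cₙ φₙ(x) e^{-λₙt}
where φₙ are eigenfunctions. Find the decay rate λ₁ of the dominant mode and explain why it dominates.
Eigenvalues: λₙ = 3.32n²π²/2.118².
First three modes:
  n=1: λ₁ = 3.32π²/2.118² ≈ 7.304
  n=2: λ₂ = 13.28π²/2.118² ≈ 29.218 (4× faster decay)
  n=3: λ₃ = 29.88π²/2.118² ≈ 65.74 (9× faster decay)
As t → ∞, higher modes decay exponentially faster. The n=1 mode dominates: v ~ c₁ sin(πx/2.118) e^{-λ₁t}.
Decay rate: λ₁ = 3.32π²/2.118² ≈ 7.304.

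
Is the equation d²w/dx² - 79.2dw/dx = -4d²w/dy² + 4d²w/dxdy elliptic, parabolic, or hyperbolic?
Rewriting in standard form: d²w/dx² - 4d²w/dxdy + 4d²w/dy² - 79.2dw/dx = 0. Computing B² - 4AC with A = 1, B = -4, C = 4: discriminant = 0 (zero). Answer: parabolic.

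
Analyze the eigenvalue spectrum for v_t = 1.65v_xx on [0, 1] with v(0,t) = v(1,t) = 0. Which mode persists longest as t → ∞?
Eigenvalues: λₙ = 1.65n²π².
First three modes:
  n=1: λ₁ = 1.65π² ≈ 16.285
  n=2: λ₂ = 6.6π² ≈ 65.139 (4× faster decay)
  n=3: λ₃ = 14.85π² ≈ 146.564 (9× faster decay)
As t → ∞, higher modes decay exponentially faster. The n=1 mode dominates: v ~ c₁ sin(πx) e^{-λ₁t}.
Decay rate: λ₁ = 1.65π² ≈ 16.285.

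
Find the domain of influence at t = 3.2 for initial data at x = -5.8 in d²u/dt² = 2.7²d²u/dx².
Domain of influence: [-14.44, 2.84]. Data at x = -5.8 spreads outward at speed 2.7.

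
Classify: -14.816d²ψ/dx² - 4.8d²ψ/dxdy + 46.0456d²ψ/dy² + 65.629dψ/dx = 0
Hyperbolic (discriminant = 2751.8864384).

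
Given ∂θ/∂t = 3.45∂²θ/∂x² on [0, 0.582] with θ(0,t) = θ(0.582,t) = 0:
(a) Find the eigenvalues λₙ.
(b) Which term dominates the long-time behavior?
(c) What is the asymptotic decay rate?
Eigenvalues: λₙ = 3.45n²π²/0.582².
First three modes:
  n=1: λ₁ = 3.45π²/0.582² ≈ 100.525
  n=2: λ₂ = 13.8π²/0.582² ≈ 402.099 (4× faster decay)
  n=3: λ₃ = 31.05π²/0.582² ≈ 904.722 (9× faster decay)
As t → ∞, higher modes decay exponentially faster. The n=1 mode dominates: θ ~ c₁ sin(πx/0.582) e^{-λ₁t}.
Decay rate: λ₁ = 3.45π²/0.582² ≈ 100.525.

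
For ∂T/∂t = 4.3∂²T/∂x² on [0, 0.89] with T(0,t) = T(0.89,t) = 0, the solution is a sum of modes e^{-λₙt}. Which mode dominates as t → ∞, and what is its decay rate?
Eigenvalues: λₙ = 4.3n²π²/0.89².
First three modes:
  n=1: λ₁ = 4.3π²/0.89² ≈ 53.578
  n=2: λ₂ = 17.2π²/0.89² ≈ 214.313 (4× faster decay)
  n=3: λ₃ = 38.7π²/0.89² ≈ 482.204 (9× faster decay)
As t → ∞, higher modes decay exponentially faster. The n=1 mode dominates: T ~ c₁ sin(πx/0.89) e^{-λ₁t}.
Decay rate: λ₁ = 4.3π²/0.89² ≈ 53.578.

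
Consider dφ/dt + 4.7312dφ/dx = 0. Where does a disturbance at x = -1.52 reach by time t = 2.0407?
At x = 8.13495984. The characteristic carries data from (-1.52, 0) to (8.13495984, 2.0407).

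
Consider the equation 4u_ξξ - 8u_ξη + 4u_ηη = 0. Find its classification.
Parabolic. (A = 4, B = -8, C = 4 gives B² - 4AC = 0.)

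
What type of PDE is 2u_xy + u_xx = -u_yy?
Rewriting in standard form: u_xx + 2u_xy + u_yy = 0. With A = 1, B = 2, C = 1, the discriminant is 0. This is a parabolic PDE.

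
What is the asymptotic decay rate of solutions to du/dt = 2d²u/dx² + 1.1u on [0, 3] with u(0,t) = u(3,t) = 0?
Eigenvalues: λₙ = 2n²π²/3² - 1.1.
First three modes:
  n=1: λ₁ = 2π²/3² - 1.1 ≈ 1.093
  n=2: λ₂ = 8π²/3² - 1.1 ≈ 7.673
  n=3: λ₃ = 18π²/3² - 1.1 ≈ 18.639
Since 2π²/3² ≈ 2.193 > 1.1, all λₙ > 0.
The n=1 mode decays slowest → dominates as t → ∞.
Asymptotic: u ~ c₁ sin(πx/3) e^{-λ₁t} with decay rate λ₁ ≈ 1.093.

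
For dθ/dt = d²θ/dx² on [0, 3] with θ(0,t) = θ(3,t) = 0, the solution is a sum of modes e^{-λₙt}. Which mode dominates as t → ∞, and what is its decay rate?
Eigenvalues: λₙ = n²π²/3².
First three modes:
  n=1: λ₁ = π²/3² ≈ 1.097
  n=2: λ₂ = 4π²/3² ≈ 4.386 (4× faster decay)
  n=3: λ₃ = 9π²/3² ≈ 9.87 (9× faster decay)
As t → ∞, higher modes decay exponentially faster. The n=1 mode dominates: θ ~ c₁ sin(πx/3) e^{-λ₁t}.
Decay rate: λ₁ = π²/3² ≈ 1.097.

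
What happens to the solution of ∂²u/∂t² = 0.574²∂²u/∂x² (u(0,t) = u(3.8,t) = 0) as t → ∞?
u oscillates (no decay). Energy is conserved; the solution oscillates indefinitely as standing waves.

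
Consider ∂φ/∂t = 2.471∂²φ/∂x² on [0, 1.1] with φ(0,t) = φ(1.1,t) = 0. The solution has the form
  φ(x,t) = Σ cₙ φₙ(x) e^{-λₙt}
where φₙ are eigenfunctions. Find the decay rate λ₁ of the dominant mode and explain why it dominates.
Eigenvalues: λₙ = 2.471n²π²/1.1².
First three modes:
  n=1: λ₁ = 2.471π²/1.1² ≈ 20.155
  n=2: λ₂ = 9.884π²/1.1² ≈ 80.621 (4× faster decay)
  n=3: λ₃ = 22.239π²/1.1² ≈ 181.397 (9× faster decay)
As t → ∞, higher modes decay exponentially faster. The n=1 mode dominates: φ ~ c₁ sin(πx/1.1) e^{-λ₁t}.
Decay rate: λ₁ = 2.471π²/1.1² ≈ 20.155.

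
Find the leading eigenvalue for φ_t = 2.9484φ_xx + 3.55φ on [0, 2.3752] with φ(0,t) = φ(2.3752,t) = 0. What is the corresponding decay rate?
Eigenvalues: λₙ = 2.9484n²π²/2.3752² - 3.55.
First three modes:
  n=1: λ₁ = 2.9484π²/2.3752² - 3.55 ≈ 1.608
  n=2: λ₂ = 11.7936π²/2.3752² - 3.55 ≈ 17.082
  n=3: λ₃ = 26.5356π²/2.3752² - 3.55 ≈ 42.872
Since 2.9484π²/2.3752² ≈ 5.158 > 3.55, all λₙ > 0.
The n=1 mode decays slowest → dominates as t → ∞.
Asymptotic: φ ~ c₁ sin(πx/2.3752) e^{-λ₁t} with decay rate λ₁ ≈ 1.608.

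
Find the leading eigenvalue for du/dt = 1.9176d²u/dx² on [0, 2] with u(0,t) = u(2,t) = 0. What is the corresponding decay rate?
Eigenvalues: λₙ = 1.9176n²π²/2².
First three modes:
  n=1: λ₁ = 1.9176π²/2² ≈ 4.731
  n=2: λ₂ = 7.6704π²/2² ≈ 18.926 (4× faster decay)
  n=3: λ₃ = 17.2584π²/2² ≈ 42.583 (9× faster decay)
As t → ∞, higher modes decay exponentially faster. The n=1 mode dominates: u ~ c₁ sin(πx/2) e^{-λ₁t}.
Decay rate: λ₁ = 1.9176π²/2² ≈ 4.731.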